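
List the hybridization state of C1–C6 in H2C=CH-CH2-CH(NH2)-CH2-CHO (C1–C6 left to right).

C1 sp2, C2 sp2, C3 sp3, C4 sp3, C5 sp3, C6 sp2

C1: 3 σ bonds, plus one π bond; 3 regions of electron density → sp2.
C2: 3 σ bonds, plus one π bond; 3 regions of electron density → sp2.
C3 carries 4 σ bonds, giving a steric number of 4, so it is sp3.
C4 carries 4 σ bonds, giving a steric number of 4, so it is sp3.
C5 (4 σ bonds) has steric number 4: sp3.
C6: 3 σ bonds, plus one π bond — 3 electron domains, sp2.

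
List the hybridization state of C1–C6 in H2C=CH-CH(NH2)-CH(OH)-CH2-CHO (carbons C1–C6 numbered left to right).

C1 is sp2: 3 σ bonds, plus one π bond, 3 electron-density regions.
C2 (3 σ bonds, plus one π bond) has steric number 3: sp2.
C3: 4 σ bonds; 4 regions of electron density → sp3.
C4 (4 σ bonds) has steric number 4: sp3.
C5: 4 σ bonds; 4 regions of electron density → sp3.
C6: 3 σ bonds, plus one π bond — 3 electron domains, sp2.

C1 sp2, C2 sp2, C3 sp3, C4 sp3, C5 sp3, C6 sp2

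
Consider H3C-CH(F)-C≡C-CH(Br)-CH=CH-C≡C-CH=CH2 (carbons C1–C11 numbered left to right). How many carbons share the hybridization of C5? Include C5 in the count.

3

C5 is sp3 (only σ bonds).
C1: sp3 ✓
C2: sp3 ✓
C3: sp
C4: sp
C5: sp3 ✓
C6: sp2
C7: sp2
C8: sp
C9: sp
C10: sp2
C11: sp2
3 carbons are sp3.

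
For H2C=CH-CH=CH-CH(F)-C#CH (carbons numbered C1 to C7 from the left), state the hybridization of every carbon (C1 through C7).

C1 — 3 σ bonds, plus one π bond. Steric number 3, so sp2.
C2 (3 σ bonds, plus one π bond) has steric number 3: sp2.
C3: 3 σ bonds, plus one π bond; 3 regions of electron density → sp2.
C4: 3 σ bonds, plus one π bond — 3 electron domains, sp2.
C5: 4 σ bonds — 4 electron domains, sp3.
C6: 2 σ bonds, plus two π bonds — 2 electron domains, sp.
C7: 2 σ bonds, plus two π bonds; 2 regions of electron density → sp.

C1 sp2, C2 sp2, C3 sp2, C4 sp2, C5 sp3, C6 sp, C7 sp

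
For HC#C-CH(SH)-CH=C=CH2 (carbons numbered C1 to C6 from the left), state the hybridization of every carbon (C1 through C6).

C1 sp, C2 sp, C3 sp3, C4 sp2, C5 sp, C6 sp2

C1 (2 σ bonds, plus two π bonds) has steric number 2: sp.
C2 (2 σ bonds, plus two π bonds) has steric number 2: sp.
C3 has 4 σ bonds: steric number 4 → sp3.
C4 carries 3 σ bonds, plus one π bond, giving a steric number of 3, so it is sp2.
C5 (2 σ bonds, plus two π bonds) has steric number 2: sp.
C6 carries 3 σ bonds, plus one π bond, giving a steric number of 3, so it is sp2.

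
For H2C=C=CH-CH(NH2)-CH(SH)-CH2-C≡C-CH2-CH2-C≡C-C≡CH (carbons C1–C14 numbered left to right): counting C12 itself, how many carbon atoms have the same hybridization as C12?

C12 is sp (two π bonds).
C1: sp2
C2: sp ✓
C3: sp2
C4: sp3
C5: sp3
C6: sp3
C7: sp ✓
C8: sp ✓
C9: sp3
C10: sp3
C11: sp ✓
C12: sp ✓
C13: sp ✓
C14: sp ✓
7 carbons are sp.

7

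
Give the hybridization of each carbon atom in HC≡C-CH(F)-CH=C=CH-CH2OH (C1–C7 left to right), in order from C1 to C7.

C1: 2 σ bonds, plus two π bonds — 2 electron domains, sp.
C2 is sp: 2 σ bonds, plus two π bonds, 2 electron-density regions.
C3 carries 4 σ bonds, giving a steric number of 4, so it is sp3.
C4 (3 σ bonds, plus one π bond) has steric number 3: sp2.
C5 — 2 σ bonds, plus two π bonds. Steric number 2, so sp.
C6 — 3 σ bonds, plus one π bond. Steric number 3, so sp2.
C7 is sp3: 4 σ bonds, 4 electron-density regions.

C1 sp, C2 sp, C3 sp3, C4 sp2, C5 sp, C6 sp2, C7 sp3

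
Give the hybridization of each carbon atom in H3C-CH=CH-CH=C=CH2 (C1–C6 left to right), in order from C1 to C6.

C1 sp3, C2 sp2, C3 sp2, C4 sp2, C5 sp, C6 sp2

C1 carries 4 σ bonds, giving a steric number of 4, so it is sp3.
C2 (3 σ bonds, plus one π bond) has steric number 3: sp2.
C3 (3 σ bonds, plus one π bond) has steric number 3: sp2.
C4 (3 σ bonds, plus one π bond) has steric number 3: sp2.
C5 is sp: 2 σ bonds, plus two π bonds, 2 electron-density regions.
C6: 3 σ bonds, plus one π bond — 3 electron domains, sp2.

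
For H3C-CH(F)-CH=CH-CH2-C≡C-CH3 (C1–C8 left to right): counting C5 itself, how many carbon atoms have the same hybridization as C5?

C5 is sp3 (only σ bonds).
C1: sp3 ✓
C2: sp3 ✓
C3: sp2
C4: sp2
C5: sp3 ✓
C6: sp
C7: sp
C8: sp3 ✓
4 carbons are sp3.

4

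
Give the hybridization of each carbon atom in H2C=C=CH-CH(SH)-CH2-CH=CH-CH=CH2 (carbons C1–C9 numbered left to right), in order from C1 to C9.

C1 sp2, C2 sp, C3 sp2, C4 sp3, C5 sp3, C6 sp2, C7 sp2, C8 sp2, C9 sp2

C1: 3 σ bonds, plus one π bond; 3 regions of electron density → sp2.
C2: 2 σ bonds, plus two π bonds; 2 regions of electron density → sp.
C3 has 3 σ bonds, plus one π bond: steric number 3 → sp2.
C4 (4 σ bonds) has steric number 4: sp3.
C5 has 4 σ bonds: steric number 4 → sp3.
C6 carries 3 σ bonds, plus one π bond, giving a steric number of 3, so it is sp2.
C7 — 3 σ bonds, plus one π bond. Steric number 3, so sp2.
C8: 3 σ bonds, plus one π bond — 3 electron domains, sp2.
C9 (3 σ bonds, plus one π bond) has steric number 3: sp2.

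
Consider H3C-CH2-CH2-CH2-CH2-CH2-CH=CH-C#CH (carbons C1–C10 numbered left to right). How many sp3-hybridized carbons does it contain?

6

C1: sp3 ✓
C2: sp3 ✓
C3: sp3 ✓
C4: sp3 ✓
C5: sp3 ✓
C6: sp3 ✓
C7: sp2
C8: sp2
C9: sp
C10: sp
C1, C2, C3, C4, C5, C6 → 6 sp3 carbons.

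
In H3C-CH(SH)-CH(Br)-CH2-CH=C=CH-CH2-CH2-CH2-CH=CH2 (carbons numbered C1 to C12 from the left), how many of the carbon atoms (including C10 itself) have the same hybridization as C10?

7

C10 is sp3 (only σ bonds).
C1: sp3 ✓
C2: sp3 ✓
C3: sp3 ✓
C4: sp3 ✓
C5: sp2
C6: sp
C7: sp2
C8: sp3 ✓
C9: sp3 ✓
C10: sp3 ✓
C11: sp2
C12: sp2
7 carbons are sp3.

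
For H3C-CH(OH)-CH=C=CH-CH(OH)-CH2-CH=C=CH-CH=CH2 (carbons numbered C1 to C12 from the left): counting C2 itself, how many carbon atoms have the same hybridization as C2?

C2 is sp3 (only σ bonds).
C1: sp3 ✓
C2: sp3 ✓
C3: sp2
C4: sp
C5: sp2
C6: sp3 ✓
C7: sp3 ✓
C8: sp2
C9: sp
C10: sp2
C11: sp2
C12: sp2
4 carbons are sp3.

4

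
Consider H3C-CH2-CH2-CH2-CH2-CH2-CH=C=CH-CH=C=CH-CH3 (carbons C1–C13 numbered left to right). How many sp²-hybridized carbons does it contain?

4

C1: sp3
C2: sp3
C3: sp3
C4: sp3
C5: sp3
C6: sp3
C7: sp2 ✓
C8: sp
C9: sp2 ✓
C10: sp2 ✓
C11: sp
C12: sp2 ✓
C13: sp3
C7, C9, C10, C12 → 4 sp2 carbons.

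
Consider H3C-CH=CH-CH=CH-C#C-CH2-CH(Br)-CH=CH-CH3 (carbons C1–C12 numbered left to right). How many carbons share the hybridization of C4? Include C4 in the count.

6

C4 is sp2 (one π bond).
C1: sp3
C2: sp2 ✓
C3: sp2 ✓
C4: sp2 ✓
C5: sp2 ✓
C6: sp
C7: sp
C8: sp3
C9: sp3
C10: sp2 ✓
C11: sp2 ✓
C12: sp3
6 carbons are sp2.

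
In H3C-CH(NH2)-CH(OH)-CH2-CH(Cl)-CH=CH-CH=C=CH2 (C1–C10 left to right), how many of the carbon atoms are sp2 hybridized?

C1: sp3
C2: sp3
C3: sp3
C4: sp3
C5: sp3
C6: sp2 ✓
C7: sp2 ✓
C8: sp2 ✓
C9: sp
C10: sp2 ✓
C6, C7, C8, C10 → 4 sp2 carbons.

4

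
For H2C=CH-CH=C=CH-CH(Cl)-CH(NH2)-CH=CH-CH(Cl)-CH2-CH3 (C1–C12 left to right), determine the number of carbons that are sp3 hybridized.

C1: sp2
C2: sp2
C3: sp2
C4: sp
C5: sp2
C6: sp3 ✓
C7: sp3 ✓
C8: sp2
C9: sp2
C10: sp3 ✓
C11: sp3 ✓
C12: sp3 ✓
C6, C7, C10, C11, C12 → 5 sp3 carbons.

5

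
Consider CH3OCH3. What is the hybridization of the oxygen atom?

Two σ bonds + two lone pairs = steric number 4 → sp3.

sp3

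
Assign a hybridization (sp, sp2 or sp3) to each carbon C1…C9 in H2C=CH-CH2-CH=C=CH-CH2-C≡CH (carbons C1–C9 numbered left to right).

C1 sp2, C2 sp2, C3 sp3, C4 sp2, C5 sp, C6 sp2, C7 sp3, C8 sp, C9 sp

C1: 3 σ bonds, plus one π bond — 3 electron domains, sp2.
C2: 3 σ bonds, plus one π bond — 3 electron domains, sp2.
C3 — 4 σ bonds. Steric number 4, so sp3.
C4 carries 3 σ bonds, plus one π bond, giving a steric number of 3, so it is sp2.
C5 has 2 σ bonds, plus two π bonds: steric number 2 → sp.
C6: 3 σ bonds, plus one π bond — 3 electron domains, sp2.
C7 has 4 σ bonds: steric number 4 → sp3.
C8 is sp: 2 σ bonds, plus two π bonds, 2 electron-density regions.
C9 carries 2 σ bonds, plus two π bonds, giving a steric number of 2, so it is sp.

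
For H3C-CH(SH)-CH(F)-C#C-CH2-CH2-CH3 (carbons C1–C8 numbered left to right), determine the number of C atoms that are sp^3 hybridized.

C1: sp3 ✓
C2: sp3 ✓
C3: sp3 ✓
C4: sp
C5: sp
C6: sp3 ✓
C7: sp3 ✓
C8: sp3 ✓
C1, C2, C3, C6, C7, C8 → 6 sp3 carbons.

6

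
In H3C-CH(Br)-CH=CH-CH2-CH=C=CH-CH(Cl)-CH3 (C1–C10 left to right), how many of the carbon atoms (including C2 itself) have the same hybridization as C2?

C2 is sp3 (only σ bonds).
C1: sp3 ✓
C2: sp3 ✓
C3: sp2
C4: sp2
C5: sp3 ✓
C6: sp2
C7: sp
C8: sp2
C9: sp3 ✓
C10: sp3 ✓
5 carbons are sp3.

5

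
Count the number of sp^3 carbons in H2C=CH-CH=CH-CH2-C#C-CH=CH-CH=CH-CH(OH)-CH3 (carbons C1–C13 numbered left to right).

C1: sp2
C2: sp2
C3: sp2
C4: sp2
C5: sp3 ✓
C6: sp
C7: sp
C8: sp2
C9: sp2
C10: sp2
C11: sp2
C12: sp3 ✓
C13: sp3 ✓
C5, C12, C13 → 3 sp3 carbons.

3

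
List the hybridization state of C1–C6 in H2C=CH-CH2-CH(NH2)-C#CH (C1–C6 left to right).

C1 sp2, C2 sp2, C3 sp3, C4 sp3, C5 sp, C6 sp

C1 has 3 σ bonds, plus one π bond: steric number 3 → sp2.
C2: 3 σ bonds, plus one π bond — 3 electron domains, sp2.
C3: 4 σ bonds; 4 regions of electron density → sp3.
C4 has 4 σ bonds: steric number 4 → sp3.
C5: 2 σ bonds, plus two π bonds — 2 electron domains, sp.
C6 is sp: 2 σ bonds, plus two π bonds, 2 electron-density regions.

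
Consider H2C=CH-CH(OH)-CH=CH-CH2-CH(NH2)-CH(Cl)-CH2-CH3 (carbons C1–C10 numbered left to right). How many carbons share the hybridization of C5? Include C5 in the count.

C5 is sp2 (one π bond).
C1: sp2 ✓
C2: sp2 ✓
C3: sp3
C4: sp2 ✓
C5: sp2 ✓
C6: sp3
C7: sp3
C8: sp3
C9: sp3
C10: sp3
4 carbons are sp2.

4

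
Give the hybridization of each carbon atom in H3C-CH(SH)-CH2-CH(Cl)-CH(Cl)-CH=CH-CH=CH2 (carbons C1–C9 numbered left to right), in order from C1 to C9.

C1: 4 σ bonds; 4 regions of electron density → sp3.
C2 carries 4 σ bonds, giving a steric number of 4, so it is sp3.
C3 (4 σ bonds) has steric number 4: sp3.
C4: 4 σ bonds — 4 electron domains, sp3.
C5 carries 4 σ bonds, giving a steric number of 4, so it is sp3.
C6 (3 σ bonds, plus one π bond) has steric number 3: sp2.
C7 (3 σ bonds, plus one π bond) has steric number 3: sp2.
C8 has 3 σ bonds, plus one π bond: steric number 3 → sp2.
C9 has 3 σ bonds, plus one π bond: steric number 3 → sp2.

C1 sp3, C2 sp3, C3 sp3, C4 sp3, C5 sp3, C6 sp2, C7 sp2, C8 sp2, C9 sp2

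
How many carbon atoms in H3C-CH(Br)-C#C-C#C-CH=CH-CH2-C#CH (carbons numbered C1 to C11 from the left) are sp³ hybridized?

C1: sp3 ✓
C2: sp3 ✓
C3: sp
C4: sp
C5: sp
C6: sp
C7: sp2
C8: sp2
C9: sp3 ✓
C10: sp
C11: sp
C1, C2, C9 → 3 sp3 carbons.

3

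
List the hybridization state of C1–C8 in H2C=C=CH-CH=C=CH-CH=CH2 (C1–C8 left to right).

C1 sp2, C2 sp, C3 sp2, C4 sp2, C5 sp, C6 sp2, C7 sp2, C8 sp2

C1 carries 3 σ bonds, plus one π bond, giving a steric number of 3, so it is sp2.
C2 carries 2 σ bonds, plus two π bonds, giving a steric number of 2, so it is sp.
C3 carries 3 σ bonds, plus one π bond, giving a steric number of 3, so it is sp2.
C4 has 3 σ bonds, plus one π bond: steric number 3 → sp2.
C5 carries 2 σ bonds, plus two π bonds, giving a steric number of 2, so it is sp.
C6 (3 σ bonds, plus one π bond) has steric number 3: sp2.
C7 — 3 σ bonds, plus one π bond. Steric number 3, so sp2.
C8 (3 σ bonds, plus one π bond) has steric number 3: sp2.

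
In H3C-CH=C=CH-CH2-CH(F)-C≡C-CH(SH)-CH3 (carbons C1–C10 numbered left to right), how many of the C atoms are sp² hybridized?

C1: sp3
C2: sp2 ✓
C3: sp
C4: sp2 ✓
C5: sp3
C6: sp3
C7: sp
C8: sp
C9: sp3
C10: sp3
C2, C4 → 2 sp2 carbons.

2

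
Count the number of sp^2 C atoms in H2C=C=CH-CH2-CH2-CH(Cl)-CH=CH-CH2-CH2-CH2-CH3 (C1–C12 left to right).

C1: sp2 ✓
C2: sp
C3: sp2 ✓
C4: sp3
C5: sp3
C6: sp3
C7: sp2 ✓
C8: sp2 ✓
C9: sp3
C10: sp3
C11: sp3
C12: sp3
C1, C3, C7, C8 → 4 sp2 carbons.

4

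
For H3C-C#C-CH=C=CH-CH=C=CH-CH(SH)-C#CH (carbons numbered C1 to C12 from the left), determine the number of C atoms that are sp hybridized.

C1: sp3
C2: sp ✓
C3: sp ✓
C4: sp2
C5: sp ✓
C6: sp2
C7: sp2
C8: sp ✓
C9: sp2
C10: sp3
C11: sp ✓
C12: sp ✓
C2, C3, C5, C8, C11, C12 → 6 sp carbons.

6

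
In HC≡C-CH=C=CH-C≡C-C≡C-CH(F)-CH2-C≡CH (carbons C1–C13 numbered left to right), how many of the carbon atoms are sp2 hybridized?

C1: sp
C2: sp
C3: sp2 ✓
C4: sp
C5: sp2 ✓
C6: sp
C7: sp
C8: sp
C9: sp
C10: sp3
C11: sp3
C12: sp
C13: sp
C3, C5 → 2 sp2 carbons.

2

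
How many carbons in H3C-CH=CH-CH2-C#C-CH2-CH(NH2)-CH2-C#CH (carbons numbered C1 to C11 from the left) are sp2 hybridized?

C1: sp3
C2: sp2 ✓
C3: sp2 ✓
C4: sp3
C5: sp
C6: sp
C7: sp3
C8: sp3
C9: sp3
C10: sp
C11: sp
C2, C3 → 2 sp2 carbons.

2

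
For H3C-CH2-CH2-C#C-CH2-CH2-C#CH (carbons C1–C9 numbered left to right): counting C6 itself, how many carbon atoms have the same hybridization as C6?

C6 is sp3 (only σ bonds).
C1: sp3 ✓
C2: sp3 ✓
C3: sp3 ✓
C4: sp
C5: sp
C6: sp3 ✓
C7: sp3 ✓
C8: sp
C9: sp
5 carbons are sp3.

5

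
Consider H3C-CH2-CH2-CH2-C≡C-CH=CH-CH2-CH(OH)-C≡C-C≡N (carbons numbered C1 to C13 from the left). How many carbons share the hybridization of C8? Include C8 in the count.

C8 is sp2 (one π bond).
C1: sp3
C2: sp3
C3: sp3
C4: sp3
C5: sp
C6: sp
C7: sp2 ✓
C8: sp2 ✓
C9: sp3
C10: sp3
C11: sp
C12: sp
C13: sp
2 carbons are sp2.

2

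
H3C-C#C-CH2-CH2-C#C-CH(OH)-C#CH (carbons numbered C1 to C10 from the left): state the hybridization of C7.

sp

C7: 2 σ bonds, plus two π bonds — 2 electron domains, sp.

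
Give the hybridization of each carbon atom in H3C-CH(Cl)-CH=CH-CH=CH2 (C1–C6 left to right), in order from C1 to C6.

C1 carries 4 σ bonds, giving a steric number of 4, so it is sp3.
C2: 4 σ bonds — 4 electron domains, sp3.
C3: 3 σ bonds, plus one π bond — 3 electron domains, sp2.
C4 (3 σ bonds, plus one π bond) has steric number 3: sp2.
C5: 3 σ bonds, plus one π bond; 3 regions of electron density → sp2.
C6 (3 σ bonds, plus one π bond) has steric number 3: sp2.

C1 sp3, C2 sp3, C3 sp2, C4 sp2, C5 sp2, C6 sp2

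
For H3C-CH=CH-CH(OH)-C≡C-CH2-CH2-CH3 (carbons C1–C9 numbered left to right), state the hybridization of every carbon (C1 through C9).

C1 sp3, C2 sp2, C3 sp2, C4 sp3, C5 sp, C6 sp, C7 sp3, C8 sp3, C9 sp3

C1 carries 4 σ bonds, giving a steric number of 4, so it is sp3.
C2 is sp2: 3 σ bonds, plus one π bond, 3 electron-density regions.
C3 is sp2: 3 σ bonds, plus one π bond, 3 electron-density regions.
C4 carries 4 σ bonds, giving a steric number of 4, so it is sp3.
C5 is sp: 2 σ bonds, plus two π bonds, 2 electron-density regions.
C6 carries 2 σ bonds, plus two π bonds, giving a steric number of 2, so it is sp.
C7: 4 σ bonds — 4 electron domains, sp3.
C8 (4 σ bonds) has steric number 4: sp3.
C9 carries 4 σ bonds, giving a steric number of 4, so it is sp3.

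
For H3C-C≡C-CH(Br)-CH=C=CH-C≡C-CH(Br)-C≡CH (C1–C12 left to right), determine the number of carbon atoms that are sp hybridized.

7

C1: sp3
C2: sp ✓
C3: sp ✓
C4: sp3
C5: sp2
C6: sp ✓
C7: sp2
C8: sp ✓
C9: sp ✓
C10: sp3
C11: sp ✓
C12: sp ✓
C2, C3, C6, C8, C9, C11, C12 → 7 sp carbons.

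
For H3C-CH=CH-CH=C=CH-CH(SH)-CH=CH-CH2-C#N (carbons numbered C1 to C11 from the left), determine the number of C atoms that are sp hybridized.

C1: sp3
C2: sp2
C3: sp2
C4: sp2
C5: sp ✓
C6: sp2
C7: sp3
C8: sp2
C9: sp2
C10: sp3
C11: sp ✓
C5, C11 → 2 sp carbons.

2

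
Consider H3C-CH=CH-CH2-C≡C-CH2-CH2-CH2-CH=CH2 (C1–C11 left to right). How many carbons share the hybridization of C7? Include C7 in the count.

C7 is sp3 (only σ bonds).
C1: sp3 ✓
C2: sp2
C3: sp2
C4: sp3 ✓
C5: sp
C6: sp
C7: sp3 ✓
C8: sp3 ✓
C9: sp3 ✓
C10: sp2
C11: sp2
5 carbons are sp3.

5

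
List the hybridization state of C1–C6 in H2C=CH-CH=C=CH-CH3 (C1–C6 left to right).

C1: 3 σ bonds, plus one π bond; 3 regions of electron density → sp2.
C2 (3 σ bonds, plus one π bond) has steric number 3: sp2.
C3 (3 σ bonds, plus one π bond) has steric number 3: sp2.
C4: 2 σ bonds, plus two π bonds; 2 regions of electron density → sp.
C5: 3 σ bonds, plus one π bond; 3 regions of electron density → sp2.
C6 is sp3: 4 σ bonds, 4 electron-density regions.

C1 sp2, C2 sp2, C3 sp2, C4 sp, C5 sp2, C6 sp3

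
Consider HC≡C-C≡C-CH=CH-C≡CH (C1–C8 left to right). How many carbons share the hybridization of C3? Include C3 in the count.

6

C3 is sp (two π bonds).
C1: sp ✓
C2: sp ✓
C3: sp ✓
C4: sp ✓
C5: sp2
C6: sp2
C7: sp ✓
C8: sp ✓
6 carbons are sp.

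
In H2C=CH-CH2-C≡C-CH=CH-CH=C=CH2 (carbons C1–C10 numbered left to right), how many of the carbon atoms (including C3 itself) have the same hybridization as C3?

1

C3 is sp3 (only σ bonds).
C1: sp2
C2: sp2
C3: sp3 ✓
C4: sp
C5: sp
C6: sp2
C7: sp2
C8: sp2
C9: sp
C10: sp2
1 carbon is sp3.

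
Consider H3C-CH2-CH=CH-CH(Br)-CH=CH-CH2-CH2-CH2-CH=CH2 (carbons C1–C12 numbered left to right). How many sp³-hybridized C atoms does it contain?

6

C1: sp3 ✓
C2: sp3 ✓
C3: sp2
C4: sp2
C5: sp3 ✓
C6: sp2
C7: sp2
C8: sp3 ✓
C9: sp3 ✓
C10: sp3 ✓
C11: sp2
C12: sp2
C1, C2, C5, C8, C9, C10 → 6 sp3 carbons.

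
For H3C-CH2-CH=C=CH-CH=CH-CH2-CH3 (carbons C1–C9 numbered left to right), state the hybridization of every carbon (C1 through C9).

C1 carries 4 σ bonds, giving a steric number of 4, so it is sp3.
C2 — 4 σ bonds. Steric number 4, so sp3.
C3: 3 σ bonds, plus one π bond — 3 electron domains, sp2.
C4 — 2 σ bonds, plus two π bonds. Steric number 2, so sp.
C5 has 3 σ bonds, plus one π bond: steric number 3 → sp2.
C6 (3 σ bonds, plus one π bond) has steric number 3: sp2.
C7: 3 σ bonds, plus one π bond — 3 electron domains, sp2.
C8 carries 4 σ bonds, giving a steric number of 4, so it is sp3.
C9 has 4 σ bonds: steric number 4 → sp3.

C1 sp3, C2 sp3, C3 sp2, C4 sp, C5 sp2, C6 sp2, C7 sp2, C8 sp3, C9 sp3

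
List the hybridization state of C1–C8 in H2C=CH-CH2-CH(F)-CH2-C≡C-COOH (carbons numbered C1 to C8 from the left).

C1 sp2, C2 sp2, C3 sp3, C4 sp3, C5 sp3, C6 sp, C7 sp, C8 sp2

C1: 3 σ bonds, plus one π bond; 3 regions of electron density → sp2.
C2 (3 σ bonds, plus one π bond) has steric number 3: sp2.
C3 — 4 σ bonds. Steric number 4, so sp3.
C4 — 4 σ bonds. Steric number 4, so sp3.
C5: 4 σ bonds; 4 regions of electron density → sp3.
C6 carries 2 σ bonds, plus two π bonds, giving a steric number of 2, so it is sp.
C7: 2 σ bonds, plus two π bonds — 2 electron domains, sp.
C8 is sp2: 3 σ bonds, plus one π bond, 3 electron-density regions.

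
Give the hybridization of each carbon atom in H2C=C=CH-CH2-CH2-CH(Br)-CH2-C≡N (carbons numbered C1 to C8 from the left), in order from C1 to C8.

C1 sp2, C2 sp, C3 sp2, C4 sp3, C5 sp3, C6 sp3, C7 sp3, C8 sp

C1 (3 σ bonds, plus one π bond) has steric number 3: sp2.
C2: 2 σ bonds, plus two π bonds — 2 electron domains, sp.
C3 — 3 σ bonds, plus one π bond. Steric number 3, so sp2.
C4 carries 4 σ bonds, giving a steric number of 4, so it is sp3.
C5: 4 σ bonds — 4 electron domains, sp3.
C6: 4 σ bonds — 4 electron domains, sp3.
C7 — 4 σ bonds. Steric number 4, so sp3.
C8 (2 σ bonds, plus two π bonds) has steric number 2: sp.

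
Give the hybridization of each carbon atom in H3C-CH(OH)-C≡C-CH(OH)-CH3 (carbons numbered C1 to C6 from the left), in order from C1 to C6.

C1 sp3, C2 sp3, C3 sp, C4 sp, C5 sp3, C6 sp3

C1 is sp3: 4 σ bonds, 4 electron-density regions.
C2 carries 4 σ bonds, giving a steric number of 4, so it is sp3.
C3 carries 2 σ bonds, plus two π bonds, giving a steric number of 2, so it is sp.
C4 is sp: 2 σ bonds, plus two π bonds, 2 electron-density regions.
C5 (4 σ bonds) has steric number 4: sp3.
C6: 4 σ bonds — 4 electron domains, sp3.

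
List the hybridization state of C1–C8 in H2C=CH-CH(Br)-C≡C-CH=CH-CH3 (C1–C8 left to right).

C1 sp2, C2 sp2, C3 sp3, C4 sp, C5 sp, C6 sp2, C7 sp2, C8 sp3

C1 is sp2: 3 σ bonds, plus one π bond, 3 electron-density regions.
C2: 3 σ bonds, plus one π bond; 3 regions of electron density → sp2.
C3 carries 4 σ bonds, giving a steric number of 4, so it is sp3.
C4: 2 σ bonds, plus two π bonds — 2 electron domains, sp.
C5 — 2 σ bonds, plus two π bonds. Steric number 2, so sp.
C6 — 3 σ bonds, plus one π bond. Steric number 3, so sp2.
C7: 3 σ bonds, plus one π bond; 3 regions of electron density → sp2.
C8 has 4 σ bonds: steric number 4 → sp3.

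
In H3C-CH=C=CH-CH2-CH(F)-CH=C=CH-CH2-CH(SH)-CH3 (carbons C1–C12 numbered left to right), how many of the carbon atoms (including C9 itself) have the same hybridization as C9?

4

C9 is sp2 (one π bond).
C1: sp3
C2: sp2 ✓
C3: sp
C4: sp2 ✓
C5: sp3
C6: sp3
C7: sp2 ✓
C8: sp
C9: sp2 ✓
C10: sp3
C11: sp3
C12: sp3
4 carbons are sp2.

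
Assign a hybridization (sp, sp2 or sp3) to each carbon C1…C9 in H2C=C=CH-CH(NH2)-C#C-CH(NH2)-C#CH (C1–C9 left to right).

C1 has 3 σ bonds, plus one π bond: steric number 3 → sp2.
C2: 2 σ bonds, plus two π bonds — 2 electron domains, sp.
C3 has 3 σ bonds, plus one π bond: steric number 3 → sp2.
C4: 4 σ bonds — 4 electron domains, sp3.
C5 carries 2 σ bonds, plus two π bonds, giving a steric number of 2, so it is sp.
C6 is sp: 2 σ bonds, plus two π bonds, 2 electron-density regions.
C7 is sp3: 4 σ bonds, 4 electron-density regions.
C8 — 2 σ bonds, plus two π bonds. Steric number 2, so sp.
C9 — 2 σ bonds, plus two π bonds. Steric number 2, so sp.

C1 sp2, C2 sp, C3 sp2, C4 sp3, C5 sp, C6 sp, C7 sp3, C8 sp, C9 sp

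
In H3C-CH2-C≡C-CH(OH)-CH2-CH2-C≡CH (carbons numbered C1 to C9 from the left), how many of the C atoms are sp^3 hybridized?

C1: sp3 ✓
C2: sp3 ✓
C3: sp
C4: sp
C5: sp3 ✓
C6: sp3 ✓
C7: sp3 ✓
C8: sp
C9: sp
C1, C2, C5, C6, C7 → 5 sp3 carbons.

5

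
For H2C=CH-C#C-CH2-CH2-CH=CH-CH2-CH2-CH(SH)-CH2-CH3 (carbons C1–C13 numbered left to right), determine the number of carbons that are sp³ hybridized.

C1: sp2
C2: sp2
C3: sp
C4: sp
C5: sp3 ✓
C6: sp3 ✓
C7: sp2
C8: sp2
C9: sp3 ✓
C10: sp3 ✓
C11: sp3 ✓
C12: sp3 ✓
C13: sp3 ✓
C5, C6, C9, C10, C11, C12, C13 → 7 sp3 carbons.

7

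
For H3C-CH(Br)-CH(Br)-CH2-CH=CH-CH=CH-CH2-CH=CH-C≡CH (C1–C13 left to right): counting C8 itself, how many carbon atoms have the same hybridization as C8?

6

C8 is sp2 (one π bond).
C1: sp3
C2: sp3
C3: sp3
C4: sp3
C5: sp2 ✓
C6: sp2 ✓
C7: sp2 ✓
C8: sp2 ✓
C9: sp3
C10: sp2 ✓
C11: sp2 ✓
C12: sp
C13: sp
6 carbons are sp2.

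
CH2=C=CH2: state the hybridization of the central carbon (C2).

Two σ bonds and two π bonds (one to each neighbour) → sp.

sp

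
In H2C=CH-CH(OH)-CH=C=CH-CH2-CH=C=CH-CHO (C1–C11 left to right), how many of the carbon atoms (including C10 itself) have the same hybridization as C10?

C10 is sp2 (one π bond).
C1: sp2 ✓
C2: sp2 ✓
C3: sp3
C4: sp2 ✓
C5: sp
C6: sp2 ✓
C7: sp3
C8: sp2 ✓
C9: sp
C10: sp2 ✓
C11: sp2 ✓
7 carbons are sp2.

7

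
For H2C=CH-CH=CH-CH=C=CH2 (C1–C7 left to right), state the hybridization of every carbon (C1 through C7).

C1 sp2, C2 sp2, C3 sp2, C4 sp2, C5 sp2, C6 sp, C7 sp2

C1 (3 σ bonds, plus one π bond) has steric number 3: sp2.
C2 carries 3 σ bonds, plus one π bond, giving a steric number of 3, so it is sp2.
C3 (3 σ bonds, plus one π bond) has steric number 3: sp2.
C4: 3 σ bonds, plus one π bond — 3 electron domains, sp2.
C5 (3 σ bonds, plus one π bond) has steric number 3: sp2.
C6 — 2 σ bonds, plus two π bonds. Steric number 2, so sp.
C7 (3 σ bonds, plus one π bond) has steric number 3: sp2.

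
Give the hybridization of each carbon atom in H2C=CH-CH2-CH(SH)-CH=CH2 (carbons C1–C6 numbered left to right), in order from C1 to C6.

C1 sp2, C2 sp2, C3 sp3, C4 sp3, C5 sp2, C6 sp2

C1: 3 σ bonds, plus one π bond — 3 electron domains, sp2.
C2 — 3 σ bonds, plus one π bond. Steric number 3, so sp2.
C3 has 4 σ bonds: steric number 4 → sp3.
C4 — 4 σ bonds. Steric number 4, so sp3.
C5 is sp2: 3 σ bonds, plus one π bond, 3 electron-density regions.
C6 has 3 σ bonds, plus one π bond: steric number 3 → sp2.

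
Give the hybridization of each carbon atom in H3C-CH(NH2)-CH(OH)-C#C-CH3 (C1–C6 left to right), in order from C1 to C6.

C1 sp3, C2 sp3, C3 sp3, C4 sp, C5 sp, C6 sp3

C1 (4 σ bonds) has steric number 4: sp3.
C2 — 4 σ bonds. Steric number 4, so sp3.
C3 — 4 σ bonds. Steric number 4, so sp3.
C4 (2 σ bonds, plus two π bonds) has steric number 2: sp.
C5 — 2 σ bonds, plus two π bonds. Steric number 2, so sp.
C6 carries 4 σ bonds, giving a steric number of 4, so it is sp3.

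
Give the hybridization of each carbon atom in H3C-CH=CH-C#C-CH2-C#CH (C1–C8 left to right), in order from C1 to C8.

C1 — 4 σ bonds. Steric number 4, so sp3.
C2 — 3 σ bonds, plus one π bond. Steric number 3, so sp2.
C3 carries 3 σ bonds, plus one π bond, giving a steric number of 3, so it is sp2.
C4 carries 2 σ bonds, plus two π bonds, giving a steric number of 2, so it is sp.
C5: 2 σ bonds, plus two π bonds; 2 regions of electron density → sp.
C6 carries 4 σ bonds, giving a steric number of 4, so it is sp3.
C7 — 2 σ bonds, plus two π bonds. Steric number 2, so sp.
C8 is sp: 2 σ bonds, plus two π bonds, 2 electron-density regions.

C1 sp3, C2 sp2, C3 sp2, C4 sp, C5 sp, C6 sp3, C7 sp, C8 sp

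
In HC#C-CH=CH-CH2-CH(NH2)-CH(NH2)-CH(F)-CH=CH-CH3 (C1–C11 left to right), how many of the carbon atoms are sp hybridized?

2

C1: sp ✓
C2: sp ✓
C3: sp2
C4: sp2
C5: sp3
C6: sp3
C7: sp3
C8: sp3
C9: sp2
C10: sp2
C11: sp3
C1, C2 → 2 sp carbons.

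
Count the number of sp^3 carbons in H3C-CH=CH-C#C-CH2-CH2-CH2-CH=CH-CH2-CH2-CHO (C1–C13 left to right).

6

C1: sp3 ✓
C2: sp2
C3: sp2
C4: sp
C5: sp
C6: sp3 ✓
C7: sp3 ✓
C8: sp3 ✓
C9: sp2
C10: sp2
C11: sp3 ✓
C12: sp3 ✓
C13: sp2
C1, C6, C7, C8, C11, C12 → 6 sp3 carbons.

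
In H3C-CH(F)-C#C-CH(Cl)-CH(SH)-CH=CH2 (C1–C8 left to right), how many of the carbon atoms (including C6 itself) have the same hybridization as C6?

C6 is sp3 (only σ bonds).
C1: sp3 ✓
C2: sp3 ✓
C3: sp
C4: sp
C5: sp3 ✓
C6: sp3 ✓
C7: sp2
C8: sp2
4 carbons are sp3.

4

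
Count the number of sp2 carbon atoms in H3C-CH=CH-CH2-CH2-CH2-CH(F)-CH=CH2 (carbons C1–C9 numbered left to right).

C1: sp3
C2: sp2 ✓
C3: sp2 ✓
C4: sp3
C5: sp3
C6: sp3
C7: sp3
C8: sp2 ✓
C9: sp2 ✓
C2, C3, C8, C9 → 4 sp2 carbons.

4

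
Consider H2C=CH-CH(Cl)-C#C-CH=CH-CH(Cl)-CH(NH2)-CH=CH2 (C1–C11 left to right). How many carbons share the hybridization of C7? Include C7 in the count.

6

C7 is sp2 (one π bond).
C1: sp2 ✓
C2: sp2 ✓
C3: sp3
C4: sp
C5: sp
C6: sp2 ✓
C7: sp2 ✓
C8: sp3
C9: sp3
C10: sp2 ✓
C11: sp2 ✓
6 carbons are sp2.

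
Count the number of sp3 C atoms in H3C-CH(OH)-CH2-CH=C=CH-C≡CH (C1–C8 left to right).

3

C1: sp3 ✓
C2: sp3 ✓
C3: sp3 ✓
C4: sp2
C5: sp
C6: sp2
C7: sp
C8: sp
C1, C2, C3 → 3 sp3 carbons.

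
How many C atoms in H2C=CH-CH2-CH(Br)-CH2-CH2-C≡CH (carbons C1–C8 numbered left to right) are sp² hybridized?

2

C1: sp2 ✓
C2: sp2 ✓
C3: sp3
C4: sp3
C5: sp3
C6: sp3
C7: sp
C8: sp
C1, C2 → 2 sp2 carbons.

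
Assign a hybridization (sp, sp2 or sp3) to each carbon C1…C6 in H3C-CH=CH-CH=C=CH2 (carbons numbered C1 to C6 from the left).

C1 (4 σ bonds) has steric number 4: sp3.
C2 has 3 σ bonds, plus one π bond: steric number 3 → sp2.
C3 is sp2: 3 σ bonds, plus one π bond, 3 electron-density regions.
C4 (3 σ bonds, plus one π bond) has steric number 3: sp2.
C5 (2 σ bonds, plus two π bonds) has steric number 2: sp.
C6: 3 σ bonds, plus one π bond; 3 regions of electron density → sp2.

C1 sp3, C2 sp2, C3 sp2, C4 sp2, C5 sp, C6 sp2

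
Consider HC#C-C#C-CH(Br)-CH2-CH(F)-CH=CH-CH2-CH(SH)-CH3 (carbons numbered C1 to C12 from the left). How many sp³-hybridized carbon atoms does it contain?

6

C1: sp
C2: sp
C3: sp
C4: sp
C5: sp3 ✓
C6: sp3 ✓
C7: sp3 ✓
C8: sp2
C9: sp2
C10: sp3 ✓
C11: sp3 ✓
C12: sp3 ✓
C5, C6, C7, C10, C11, C12 → 6 sp3 carbons.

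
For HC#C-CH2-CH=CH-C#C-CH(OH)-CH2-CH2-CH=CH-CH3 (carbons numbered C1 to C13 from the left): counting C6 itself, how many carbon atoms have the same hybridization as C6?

4

C6 is sp (two π bonds).
C1: sp ✓
C2: sp ✓
C3: sp3
C4: sp2
C5: sp2
C6: sp ✓
C7: sp ✓
C8: sp3
C9: sp3
C10: sp3
C11: sp2
C12: sp2
C13: sp3
4 carbons are sp.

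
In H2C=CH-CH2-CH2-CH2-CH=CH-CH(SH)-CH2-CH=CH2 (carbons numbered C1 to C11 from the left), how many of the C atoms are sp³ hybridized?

5

C1: sp2
C2: sp2
C3: sp3 ✓
C4: sp3 ✓
C5: sp3 ✓
C6: sp2
C7: sp2
C8: sp3 ✓
C9: sp3 ✓
C10: sp2
C11: sp2
C3, C4, C5, C8, C9 → 5 sp3 carbons.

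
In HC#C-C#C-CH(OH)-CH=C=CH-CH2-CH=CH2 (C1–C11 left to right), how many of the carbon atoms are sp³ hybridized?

2

C1: sp
C2: sp
C3: sp
C4: sp
C5: sp3 ✓
C6: sp2
C7: sp
C8: sp2
C9: sp3 ✓
C10: sp2
C11: sp2
C5, C9 → 2 sp3 carbons.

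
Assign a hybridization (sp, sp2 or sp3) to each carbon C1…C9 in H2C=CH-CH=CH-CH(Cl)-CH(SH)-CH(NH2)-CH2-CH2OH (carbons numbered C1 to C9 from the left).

C1 is sp2: 3 σ bonds, plus one π bond, 3 electron-density regions.
C2 — 3 σ bonds, plus one π bond. Steric number 3, so sp2.
C3 (3 σ bonds, plus one π bond) has steric number 3: sp2.
C4 carries 3 σ bonds, plus one π bond, giving a steric number of 3, so it is sp2.
C5 has 4 σ bonds: steric number 4 → sp3.
C6: 4 σ bonds — 4 electron domains, sp3.
C7 (4 σ bonds) has steric number 4: sp3.
C8: 4 σ bonds — 4 electron domains, sp3.
C9 carries 4 σ bonds, giving a steric number of 4, so it is sp3.

C1 sp2, C2 sp2, C3 sp2, C4 sp2, C5 sp3, C6 sp3, C7 sp3, C8 sp3, C9 sp3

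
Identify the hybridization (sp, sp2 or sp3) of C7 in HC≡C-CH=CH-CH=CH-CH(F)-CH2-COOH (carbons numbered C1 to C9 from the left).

sp^3

C7: 4 σ bonds; 4 regions of electron density → sp3.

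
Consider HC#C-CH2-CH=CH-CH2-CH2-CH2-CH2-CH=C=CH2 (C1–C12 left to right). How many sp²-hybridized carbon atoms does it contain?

C1: sp
C2: sp
C3: sp3
C4: sp2 ✓
C5: sp2 ✓
C6: sp3
C7: sp3
C8: sp3
C9: sp3
C10: sp2 ✓
C11: sp
C12: sp2 ✓
C4, C5, C10, C12 → 4 sp2 carbons.

4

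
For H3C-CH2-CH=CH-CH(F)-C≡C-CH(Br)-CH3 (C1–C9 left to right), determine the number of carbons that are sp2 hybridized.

C1: sp3
C2: sp3
C3: sp2 ✓
C4: sp2 ✓
C5: sp3
C6: sp
C7: sp
C8: sp3
C9: sp3
C3, C4 → 2 sp2 carbons.

2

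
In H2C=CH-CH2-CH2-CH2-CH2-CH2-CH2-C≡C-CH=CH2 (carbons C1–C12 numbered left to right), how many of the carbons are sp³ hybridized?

C1: sp2
C2: sp2
C3: sp3 ✓
C4: sp3 ✓
C5: sp3 ✓
C6: sp3 ✓
C7: sp3 ✓
C8: sp3 ✓
C9: sp
C10: sp
C11: sp2
C12: sp2
C3, C4, C5, C6, C7, C8 → 6 sp3 carbons.

6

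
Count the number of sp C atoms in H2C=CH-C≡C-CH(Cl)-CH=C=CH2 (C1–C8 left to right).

C1: sp2
C2: sp2
C3: sp ✓
C4: sp ✓
C5: sp3
C6: sp2
C7: sp ✓
C8: sp2
C3, C4, C7 → 3 sp carbons.

3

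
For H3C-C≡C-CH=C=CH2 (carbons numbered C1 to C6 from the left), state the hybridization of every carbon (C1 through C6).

C1 carries 4 σ bonds, giving a steric number of 4, so it is sp3.
C2 has 2 σ bonds, plus two π bonds: steric number 2 → sp.
C3: 2 σ bonds, plus two π bonds; 2 regions of electron density → sp.
C4: 3 σ bonds, plus one π bond — 3 electron domains, sp2.
C5: 2 σ bonds, plus two π bonds; 2 regions of electron density → sp.
C6: 3 σ bonds, plus one π bond; 3 regions of electron density → sp2.

C1 sp3, C2 sp, C3 sp, C4 sp2, C5 sp, C6 sp2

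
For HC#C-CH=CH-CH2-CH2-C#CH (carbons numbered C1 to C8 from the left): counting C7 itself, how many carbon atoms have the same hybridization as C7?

C7 is sp (two π bonds).
C1: sp ✓
C2: sp ✓
C3: sp2
C4: sp2
C5: sp3
C6: sp3
C7: sp ✓
C8: sp ✓
4 carbons are sp.

4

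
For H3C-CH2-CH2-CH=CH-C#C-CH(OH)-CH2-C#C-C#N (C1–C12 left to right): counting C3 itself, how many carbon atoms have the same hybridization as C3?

C3 is sp3 (only σ bonds).
C1: sp3 ✓
C2: sp3 ✓
C3: sp3 ✓
C4: sp2
C5: sp2
C6: sp
C7: sp
C8: sp3 ✓
C9: sp3 ✓
C10: sp
C11: sp
C12: sp
5 carbons are sp3.

5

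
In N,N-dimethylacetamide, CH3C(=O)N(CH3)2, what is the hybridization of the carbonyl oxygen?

The carbonyl oxygen: 1 σ bond and 2 lone pairs, plus one π bond; 3 regions of electron density → sp2.

sp^2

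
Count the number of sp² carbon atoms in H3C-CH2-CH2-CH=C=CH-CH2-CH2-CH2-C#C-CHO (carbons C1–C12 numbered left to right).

3

C1: sp3
C2: sp3
C3: sp3
C4: sp2 ✓
C5: sp
C6: sp2 ✓
C7: sp3
C8: sp3
C9: sp3
C10: sp
C11: sp
C12: sp2 ✓
C4, C6, C12 → 3 sp2 carbons.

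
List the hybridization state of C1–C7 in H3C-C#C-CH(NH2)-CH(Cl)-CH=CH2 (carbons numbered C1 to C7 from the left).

C1 — 4 σ bonds. Steric number 4, so sp3.
C2 (2 σ bonds, plus two π bonds) has steric number 2: sp.
C3 (2 σ bonds, plus two π bonds) has steric number 2: sp.
C4: 4 σ bonds; 4 regions of electron density → sp3.
C5 — 4 σ bonds. Steric number 4, so sp3.
C6 (3 σ bonds, plus one π bond) has steric number 3: sp2.
C7: 3 σ bonds, plus one π bond — 3 electron domains, sp2.

C1 sp3, C2 sp, C3 sp, C4 sp3, C5 sp3, C6 sp2, C7 sp2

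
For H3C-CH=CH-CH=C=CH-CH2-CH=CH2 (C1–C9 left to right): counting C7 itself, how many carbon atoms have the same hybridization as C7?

C7 is sp3 (only σ bonds).
C1: sp3 ✓
C2: sp2
C3: sp2
C4: sp2
C5: sp
C6: sp2
C7: sp3 ✓
C8: sp2
C9: sp2
2 carbons are sp3.

2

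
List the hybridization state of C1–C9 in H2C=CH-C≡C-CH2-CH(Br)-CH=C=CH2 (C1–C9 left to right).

C1 sp2, C2 sp2, C3 sp, C4 sp, C5 sp3, C6 sp3, C7 sp2, C8 sp, C9 sp2

C1 carries 3 σ bonds, plus one π bond, giving a steric number of 3, so it is sp2.
C2: 3 σ bonds, plus one π bond — 3 electron domains, sp2.
C3 — 2 σ bonds, plus two π bonds. Steric number 2, so sp.
C4 has 2 σ bonds, plus two π bonds: steric number 2 → sp.
C5 is sp3: 4 σ bonds, 4 electron-density regions.
C6 — 4 σ bonds. Steric number 4, so sp3.
C7 — 3 σ bonds, plus one π bond. Steric number 3, so sp2.
C8 (2 σ bonds, plus two π bonds) has steric number 2: sp.
C9: 3 σ bonds, plus one π bond; 3 regions of electron density → sp2.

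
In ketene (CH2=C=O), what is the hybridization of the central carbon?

The central carbon: 2 σ bonds, plus two π bonds; 2 regions of electron density → sp.

sp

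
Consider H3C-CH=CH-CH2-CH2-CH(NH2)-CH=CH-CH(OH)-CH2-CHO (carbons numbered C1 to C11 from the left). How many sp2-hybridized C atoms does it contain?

C1: sp3
C2: sp2 ✓
C3: sp2 ✓
C4: sp3
C5: sp3
C6: sp3
C7: sp2 ✓
C8: sp2 ✓
C9: sp3
C10: sp3
C11: sp2 ✓
C2, C3, C7, C8, C11 → 5 sp2 carbons.

5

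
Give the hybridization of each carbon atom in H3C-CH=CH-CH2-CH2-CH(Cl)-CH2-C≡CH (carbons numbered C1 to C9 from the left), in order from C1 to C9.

C1 has 4 σ bonds: steric number 4 → sp3.
C2: 3 σ bonds, plus one π bond — 3 electron domains, sp2.
C3 — 3 σ bonds, plus one π bond. Steric number 3, so sp2.
C4 (4 σ bonds) has steric number 4: sp3.
C5 — 4 σ bonds. Steric number 4, so sp3.
C6 carries 4 σ bonds, giving a steric number of 4, so it is sp3.
C7 carries 4 σ bonds, giving a steric number of 4, so it is sp3.
C8: 2 σ bonds, plus two π bonds — 2 electron domains, sp.
C9 carries 2 σ bonds, plus two π bonds, giving a steric number of 2, so it is sp.

C1 sp3, C2 sp2, C3 sp2, C4 sp3, C5 sp3, C6 sp3, C7 sp3, C8 sp, C9 sp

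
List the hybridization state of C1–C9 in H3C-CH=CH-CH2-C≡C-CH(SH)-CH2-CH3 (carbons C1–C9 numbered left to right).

C1 sp3, C2 sp2, C3 sp2, C4 sp3, C5 sp, C6 sp, C7 sp3, C8 sp3, C9 sp3

C1 (4 σ bonds) has steric number 4: sp3.
C2 — 3 σ bonds, plus one π bond. Steric number 3, so sp2.
C3: 3 σ bonds, plus one π bond — 3 electron domains, sp2.
C4 — 4 σ bonds. Steric number 4, so sp3.
C5 is sp: 2 σ bonds, plus two π bonds, 2 electron-density regions.
C6: 2 σ bonds, plus two π bonds — 2 electron domains, sp.
C7: 4 σ bonds — 4 electron domains, sp3.
C8 has 4 σ bonds: steric number 4 → sp3.
C9: 4 σ bonds — 4 electron domains, sp3.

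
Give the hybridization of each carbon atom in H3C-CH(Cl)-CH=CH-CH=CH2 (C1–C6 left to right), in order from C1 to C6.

C1: 4 σ bonds; 4 regions of electron density → sp3.
C2 — 4 σ bonds. Steric number 4, so sp3.
C3 carries 3 σ bonds, plus one π bond, giving a steric number of 3, so it is sp2.
C4: 3 σ bonds, plus one π bond; 3 regions of electron density → sp2.
C5 — 3 σ bonds, plus one π bond. Steric number 3, so sp2.
C6 (3 σ bonds, plus one π bond) has steric number 3: sp2.

C1 sp3, C2 sp3, C3 sp2, C4 sp2, C5 sp2, C6 sp2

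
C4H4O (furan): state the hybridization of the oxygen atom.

One O lone pair is in the aromatic π system (p orbital), the other is in an sp2 hybrid in the ring plane; O has two σ bonds + one in-plane lone pair → sp2.

sp^2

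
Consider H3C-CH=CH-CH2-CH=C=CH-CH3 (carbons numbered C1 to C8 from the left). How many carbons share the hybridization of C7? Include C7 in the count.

C7 is sp2 (one π bond).
C1: sp3
C2: sp2 ✓
C3: sp2 ✓
C4: sp3
C5: sp2 ✓
C6: sp
C7: sp2 ✓
C8: sp3
4 carbons are sp2.

4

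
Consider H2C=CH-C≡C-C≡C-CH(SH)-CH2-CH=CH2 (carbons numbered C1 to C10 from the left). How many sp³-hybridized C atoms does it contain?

2

C1: sp2
C2: sp2
C3: sp
C4: sp
C5: sp
C6: sp
C7: sp3 ✓
C8: sp3 ✓
C9: sp2
C10: sp2
C7, C8 → 2 sp3 carbons.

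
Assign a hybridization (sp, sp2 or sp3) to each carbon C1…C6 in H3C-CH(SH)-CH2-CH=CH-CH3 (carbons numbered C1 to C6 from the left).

C1 has 4 σ bonds: steric number 4 → sp3.
C2 (4 σ bonds) has steric number 4: sp3.
C3 carries 4 σ bonds, giving a steric number of 4, so it is sp3.
C4 has 3 σ bonds, plus one π bond: steric number 3 → sp2.
C5 has 3 σ bonds, plus one π bond: steric number 3 → sp2.
C6 has 4 σ bonds: steric number 4 → sp3.

C1 sp3, C2 sp3, C3 sp3, C4 sp2, C5 sp2, C6 sp3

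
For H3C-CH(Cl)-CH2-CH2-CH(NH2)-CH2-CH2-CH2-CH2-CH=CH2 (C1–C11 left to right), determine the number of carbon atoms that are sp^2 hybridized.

C1: sp3
C2: sp3
C3: sp3
C4: sp3
C5: sp3
C6: sp3
C7: sp3
C8: sp3
C9: sp3
C10: sp2 ✓
C11: sp2 ✓
C10, C11 → 2 sp2 carbons.

2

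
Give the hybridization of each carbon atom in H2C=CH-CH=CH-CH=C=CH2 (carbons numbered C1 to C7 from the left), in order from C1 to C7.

C1 is sp2: 3 σ bonds, plus one π bond, 3 electron-density regions.
C2: 3 σ bonds, plus one π bond — 3 electron domains, sp2.
C3 is sp2: 3 σ bonds, plus one π bond, 3 electron-density regions.
C4 (3 σ bonds, plus one π bond) has steric number 3: sp2.
C5 — 3 σ bonds, plus one π bond. Steric number 3, so sp2.
C6: 2 σ bonds, plus two π bonds — 2 electron domains, sp.
C7: 3 σ bonds, plus one π bond; 3 regions of electron density → sp2.

C1 sp2, C2 sp2, C3 sp2, C4 sp2, C5 sp2, C6 sp, C7 sp2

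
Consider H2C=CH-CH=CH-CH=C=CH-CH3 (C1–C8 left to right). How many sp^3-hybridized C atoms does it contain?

C1: sp2
C2: sp2
C3: sp2
C4: sp2
C5: sp2
C6: sp
C7: sp2
C8: sp3 ✓
C8 → 1 sp3 carbon.

1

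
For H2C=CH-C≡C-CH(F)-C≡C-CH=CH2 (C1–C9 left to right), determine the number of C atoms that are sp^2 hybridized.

C1: sp2 ✓
C2: sp2 ✓
C3: sp
C4: sp
C5: sp3
C6: sp
C7: sp
C8: sp2 ✓
C9: sp2 ✓
C1, C2, C8, C9 → 4 sp2 carbons.

4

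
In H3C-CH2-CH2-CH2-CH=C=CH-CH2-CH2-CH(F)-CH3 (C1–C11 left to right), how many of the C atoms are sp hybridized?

C1: sp3
C2: sp3
C3: sp3
C4: sp3
C5: sp2
C6: sp ✓
C7: sp2
C8: sp3
C9: sp3
C10: sp3
C11: sp3
C6 → 1 sp carbon.

1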